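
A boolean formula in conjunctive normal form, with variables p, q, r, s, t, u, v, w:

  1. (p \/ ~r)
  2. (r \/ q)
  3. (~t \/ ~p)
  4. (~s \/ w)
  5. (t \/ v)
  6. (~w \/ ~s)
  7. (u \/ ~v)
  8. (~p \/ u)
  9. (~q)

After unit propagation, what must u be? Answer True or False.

Unit clause (~q) sets q = False.
(q \/ r) with q = False leaves only r, so r = True.
(p \/ ~r) with r = True leaves only p, so p = True.
In (~t \/ ~p), ~p is now false; ~t must hold, so t = False.
(v \/ t) with t = False leaves only v, so v = True.
(u \/ ~v): since v = True, the clause reduces to (u). u = True.

True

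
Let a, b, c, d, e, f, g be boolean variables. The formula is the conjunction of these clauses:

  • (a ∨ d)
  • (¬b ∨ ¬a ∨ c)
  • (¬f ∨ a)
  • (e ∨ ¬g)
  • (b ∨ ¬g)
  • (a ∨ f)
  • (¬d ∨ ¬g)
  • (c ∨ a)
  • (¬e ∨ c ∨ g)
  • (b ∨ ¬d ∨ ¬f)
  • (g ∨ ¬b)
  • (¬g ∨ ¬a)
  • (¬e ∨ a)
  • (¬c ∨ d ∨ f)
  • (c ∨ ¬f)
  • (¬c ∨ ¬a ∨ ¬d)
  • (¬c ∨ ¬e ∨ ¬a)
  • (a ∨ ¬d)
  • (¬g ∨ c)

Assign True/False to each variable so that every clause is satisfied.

a=True, b=False, c=True, d=False, e=False, f=True, g=False

Set a = True and propagate.
  then g is forced to False.
  then b is forced to False.
The remaining clauses are satisfied by c = True, d = False, e = False, f = True.
Every clause has at least one true literal under this assignment.
Check each clause:
  1. (a ∨ d) — a is true.
  2. (¬a ∨ ¬b ∨ c) — c is true.
  3. (¬f ∨ a) — a is true.
  4. (e ∨ ¬g) — ¬g is true.
  5. (b ∨ ¬g) — ¬g is true.
  6. (f ∨ a) — a is true.
  7. (¬d ∨ ¬g) — ¬g is true.
  8. (c ∨ a) — a is true.
  9. (¬e ∨ g ∨ c) — ¬e is true.
  10. (¬f ∨ ¬d ∨ b) — ¬d is true.
  11. (g ∨ ¬b) — ¬b is true.
  12. (¬a ∨ ¬g) — ¬g is true.
  13. (a ∨ ¬e) — a is true.
  14. (¬c ∨ f ∨ d) — f is true.
  15. (c ∨ ¬f) — c is true.
  16. (¬d ∨ ¬c ∨ ¬a) — ¬d is true.
  17. (¬e ∨ ¬c ∨ ¬a) — ¬e is true.
  18. (¬d ∨ a) — a is true.
  19. (¬g ∨ c) — ¬g is true.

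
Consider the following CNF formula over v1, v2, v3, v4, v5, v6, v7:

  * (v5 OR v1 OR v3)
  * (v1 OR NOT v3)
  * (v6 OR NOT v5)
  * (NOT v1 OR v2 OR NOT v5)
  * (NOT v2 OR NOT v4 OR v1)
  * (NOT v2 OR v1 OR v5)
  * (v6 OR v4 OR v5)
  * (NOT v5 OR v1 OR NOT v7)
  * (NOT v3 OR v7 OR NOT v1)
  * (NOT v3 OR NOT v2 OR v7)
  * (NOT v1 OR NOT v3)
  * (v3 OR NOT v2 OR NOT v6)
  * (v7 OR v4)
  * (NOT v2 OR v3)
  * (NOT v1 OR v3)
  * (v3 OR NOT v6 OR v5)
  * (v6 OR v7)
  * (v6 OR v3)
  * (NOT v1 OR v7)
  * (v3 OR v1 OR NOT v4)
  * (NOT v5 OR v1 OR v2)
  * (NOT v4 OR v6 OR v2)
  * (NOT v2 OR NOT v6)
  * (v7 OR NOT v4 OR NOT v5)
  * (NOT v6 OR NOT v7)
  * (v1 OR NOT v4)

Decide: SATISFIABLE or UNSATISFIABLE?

UNSATISFIABLE

v1 = True:
  propagation gives v3=False; an empty clause results — contradiction.
v1 = False:
  propagation gives v3=False, v5=True, v6=True, v7=False; an empty clause results — contradiction.
Every branch closes, so no satisfying assignment exists.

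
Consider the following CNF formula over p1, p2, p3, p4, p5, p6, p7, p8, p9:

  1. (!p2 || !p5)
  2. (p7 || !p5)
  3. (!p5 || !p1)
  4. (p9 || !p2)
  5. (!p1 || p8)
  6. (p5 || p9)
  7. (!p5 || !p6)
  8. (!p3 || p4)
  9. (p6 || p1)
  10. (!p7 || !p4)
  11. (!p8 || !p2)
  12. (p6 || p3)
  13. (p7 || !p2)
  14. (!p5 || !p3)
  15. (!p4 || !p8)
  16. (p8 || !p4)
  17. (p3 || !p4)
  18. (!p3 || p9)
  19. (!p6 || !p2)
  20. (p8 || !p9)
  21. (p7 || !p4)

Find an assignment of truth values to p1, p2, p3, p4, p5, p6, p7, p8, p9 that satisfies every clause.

Pure literal: p2 appears only negated; assign p2 = False.
Try p1 = False.
  then p6 is forced to True.
  then p5 is forced to False.
  then p9 is forced to True.
  then p8 is forced to True.
  then p4 is forced to False.
  then p3 is forced to False.
p7 is now unconstrained; take p7 = False.

p1=F, p2=F, p3=F, p4=F, p5=F, p6=T, p7=F, p8=T, p9=T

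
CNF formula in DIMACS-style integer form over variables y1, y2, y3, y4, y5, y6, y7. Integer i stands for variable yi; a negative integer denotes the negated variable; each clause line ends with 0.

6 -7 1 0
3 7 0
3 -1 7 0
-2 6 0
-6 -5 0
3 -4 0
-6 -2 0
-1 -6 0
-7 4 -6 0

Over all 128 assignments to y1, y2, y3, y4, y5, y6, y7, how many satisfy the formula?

17

Case analysis on y6 and y7:
  y6=1, y7=1: remaining (y1,y2,y3,y4,y5) ∈ {(0,0,1,1,0)} — 1.
  y6=1, y7=0: remaining (y1,y2,y3,y4,y5) ∈ {(0,0,1,0,0); (0,0,1,1,0)} — 2.
  y6=0, y7=1: y5 free; 3 ways for (y1,y2,y3,y4) × 2^1 = 6.
  y6=0, y7=0: forces y2=0; y3=1; y1, y4, y5 free → 2^3 = 8.
Total: 1 + 2 + 6 + 8 = 17.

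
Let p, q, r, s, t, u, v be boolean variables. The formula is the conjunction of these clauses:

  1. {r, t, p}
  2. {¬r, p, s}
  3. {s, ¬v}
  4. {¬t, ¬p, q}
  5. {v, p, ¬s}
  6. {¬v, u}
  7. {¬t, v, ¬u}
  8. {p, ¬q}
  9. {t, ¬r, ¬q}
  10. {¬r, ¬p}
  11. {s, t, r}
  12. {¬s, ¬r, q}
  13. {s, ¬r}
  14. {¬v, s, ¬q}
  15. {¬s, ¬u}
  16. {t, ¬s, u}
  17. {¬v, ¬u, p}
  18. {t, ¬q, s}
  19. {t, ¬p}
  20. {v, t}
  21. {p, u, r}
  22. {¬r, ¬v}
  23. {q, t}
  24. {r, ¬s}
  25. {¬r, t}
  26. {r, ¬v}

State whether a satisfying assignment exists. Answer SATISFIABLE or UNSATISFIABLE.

SATISFIABLE

Set p = True and propagate.
  then r is forced to False.
  then t is forced to True.
  then q is forced to True.
  then s is forced to False.
  then v is forced to False.
  then u is forced to False.
Every clause has at least one true literal under this assignment.
So p=True  q=True  r=False  s=False  t=True  u=False  v=False is a satisfying assignment.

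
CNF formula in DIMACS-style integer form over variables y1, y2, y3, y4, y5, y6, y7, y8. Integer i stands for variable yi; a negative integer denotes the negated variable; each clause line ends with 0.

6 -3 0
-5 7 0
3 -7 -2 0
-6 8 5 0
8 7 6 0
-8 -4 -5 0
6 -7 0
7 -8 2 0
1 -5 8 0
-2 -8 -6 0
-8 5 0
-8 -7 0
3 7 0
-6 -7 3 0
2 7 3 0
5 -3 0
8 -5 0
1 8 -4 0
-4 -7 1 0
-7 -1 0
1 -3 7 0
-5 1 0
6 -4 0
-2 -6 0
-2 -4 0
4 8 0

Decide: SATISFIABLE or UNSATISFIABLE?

y7 = True:
  propagation gives y6=True, y8=False, y5=True; an empty clause results — contradiction.
y7 = False:
  propagation gives y5=False, y8=False, y6=False; an empty clause results — contradiction.
Every branch closes, so no satisfying assignment exists.

UNSATISFIABLE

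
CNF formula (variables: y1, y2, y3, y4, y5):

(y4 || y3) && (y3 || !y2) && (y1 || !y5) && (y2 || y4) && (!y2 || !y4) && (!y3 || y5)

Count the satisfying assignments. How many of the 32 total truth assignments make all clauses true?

5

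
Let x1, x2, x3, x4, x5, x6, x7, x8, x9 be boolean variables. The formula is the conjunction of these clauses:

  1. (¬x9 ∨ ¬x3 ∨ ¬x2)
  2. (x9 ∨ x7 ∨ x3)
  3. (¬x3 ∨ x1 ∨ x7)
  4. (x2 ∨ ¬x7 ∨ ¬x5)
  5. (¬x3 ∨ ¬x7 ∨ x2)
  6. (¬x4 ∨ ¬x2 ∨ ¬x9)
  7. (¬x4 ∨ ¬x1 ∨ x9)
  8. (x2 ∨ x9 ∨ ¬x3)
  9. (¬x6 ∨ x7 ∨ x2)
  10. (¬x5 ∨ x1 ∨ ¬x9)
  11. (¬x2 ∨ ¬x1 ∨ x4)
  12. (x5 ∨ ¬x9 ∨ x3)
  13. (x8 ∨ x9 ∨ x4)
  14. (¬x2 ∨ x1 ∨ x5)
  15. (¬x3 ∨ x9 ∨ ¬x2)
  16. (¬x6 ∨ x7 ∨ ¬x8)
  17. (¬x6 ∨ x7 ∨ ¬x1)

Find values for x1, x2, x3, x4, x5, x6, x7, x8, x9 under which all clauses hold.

Try x1 = False.
Set x2 = False and propagate.
The remaining clauses are satisfied by x3 = False, x4 = False, x5 = False, x6 = True, x7 = True, x8 = True, x9 = False.
Every clause has at least one true literal under this assignment.

x1=F, x2=F, x3=F, x4=F, x5=F, x6=T, x7=T, x8=T, x9=F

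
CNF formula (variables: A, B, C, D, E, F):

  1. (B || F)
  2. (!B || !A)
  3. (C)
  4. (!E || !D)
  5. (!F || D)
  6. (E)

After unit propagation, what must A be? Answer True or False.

False

Unit clause (C) sets C = True.
(E) stands alone — E = True.
(!E || !D): since E = True, the clause reduces to (!D). D = False.
(!F || D): since D = False, the clause reduces to (!F). F = False.
(B || F) with F = False leaves only B, so B = True.
From (!A || !B) and B = True: A = False.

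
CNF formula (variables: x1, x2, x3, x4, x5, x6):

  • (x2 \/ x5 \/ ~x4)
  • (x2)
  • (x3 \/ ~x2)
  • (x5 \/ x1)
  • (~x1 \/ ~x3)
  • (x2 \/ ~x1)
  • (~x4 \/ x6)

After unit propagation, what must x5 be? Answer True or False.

True

(x2) is a unit clause: x2 = True.
In (x3 \/ ~x2), ~x2 is now false; x3 must hold, so x3 = True.
(~x1 \/ ~x3): since x3 = True, the clause reduces to (~x1). x1 = False.
(x5 \/ x1) with x1 = False leaves only x5, so x5 = True.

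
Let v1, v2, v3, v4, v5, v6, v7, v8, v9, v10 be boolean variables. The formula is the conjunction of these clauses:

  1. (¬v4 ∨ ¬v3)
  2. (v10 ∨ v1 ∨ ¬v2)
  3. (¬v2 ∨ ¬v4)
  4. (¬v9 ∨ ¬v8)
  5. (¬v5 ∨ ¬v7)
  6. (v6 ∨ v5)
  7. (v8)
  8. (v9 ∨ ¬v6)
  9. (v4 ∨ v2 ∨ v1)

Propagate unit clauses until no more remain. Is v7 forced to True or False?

False

(v8) stands alone — v8 = True.
From (¬v9 ∨ ¬v8) and v8 = True: v9 = False.
In (v9 ∨ ¬v6), v9 is now false; ¬v6 must hold, so v6 = False.
(v5 ∨ v6): since v6 = False, the clause reduces to (v5). v5 = True.
(¬v7 ∨ ¬v5): since v5 = True, the clause reduces to (¬v7). v7 = False.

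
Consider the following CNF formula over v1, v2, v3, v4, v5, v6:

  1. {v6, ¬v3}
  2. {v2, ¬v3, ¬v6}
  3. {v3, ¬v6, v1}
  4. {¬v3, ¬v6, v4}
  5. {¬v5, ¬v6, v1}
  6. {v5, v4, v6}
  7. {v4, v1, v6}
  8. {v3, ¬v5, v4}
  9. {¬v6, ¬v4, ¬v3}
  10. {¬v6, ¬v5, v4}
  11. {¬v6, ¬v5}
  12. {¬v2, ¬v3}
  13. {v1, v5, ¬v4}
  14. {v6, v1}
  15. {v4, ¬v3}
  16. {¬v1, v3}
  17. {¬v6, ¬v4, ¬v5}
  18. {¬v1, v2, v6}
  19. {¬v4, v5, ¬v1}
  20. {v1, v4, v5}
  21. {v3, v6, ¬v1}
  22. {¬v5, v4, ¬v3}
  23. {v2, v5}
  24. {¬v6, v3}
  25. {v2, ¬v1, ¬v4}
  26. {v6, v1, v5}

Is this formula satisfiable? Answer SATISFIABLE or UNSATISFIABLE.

UNSATISFIABLE

v6 = True:
  propagation gives v5=False, v2=True, v3=False; an empty clause results — contradiction.
v6 = False:
  propagation gives v3=False, v1=True; an empty clause results — contradiction.
Every branch closes, so no satisfying assignment exists.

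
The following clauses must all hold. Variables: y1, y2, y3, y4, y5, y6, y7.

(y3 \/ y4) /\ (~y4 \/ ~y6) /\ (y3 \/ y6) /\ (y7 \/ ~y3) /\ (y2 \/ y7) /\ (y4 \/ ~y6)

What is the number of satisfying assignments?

16

Split on y3, then y4.
  y3=T, y4=T: forces y6=F; y7=T; y1, y2, y5 free → 2^3 = 8.
  y3=T, y4=F: forces y6=F; y7=T; y1, y2, y5 free → 2^3 = 8.
  y3=F, y4=T: a clause becomes empty — 0.
  y3=F, y4=F: a clause becomes empty — 0.
Total: 8 + 8 + 0 + 0 = 16.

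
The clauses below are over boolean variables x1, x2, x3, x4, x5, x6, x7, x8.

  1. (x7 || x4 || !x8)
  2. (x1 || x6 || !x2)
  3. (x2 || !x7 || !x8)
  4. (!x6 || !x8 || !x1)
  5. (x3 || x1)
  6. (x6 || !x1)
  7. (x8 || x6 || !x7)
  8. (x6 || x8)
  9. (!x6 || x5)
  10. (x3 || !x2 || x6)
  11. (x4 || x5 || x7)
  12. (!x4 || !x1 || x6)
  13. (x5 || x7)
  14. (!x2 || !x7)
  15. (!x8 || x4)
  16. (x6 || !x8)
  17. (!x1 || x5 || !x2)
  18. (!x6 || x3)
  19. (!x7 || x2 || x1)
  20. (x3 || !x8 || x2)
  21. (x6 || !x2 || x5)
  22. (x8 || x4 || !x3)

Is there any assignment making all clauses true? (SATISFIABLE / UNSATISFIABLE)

x5 occurs only positively in the remaining clauses — set x5 = True.
Branch on x1: take x1 = True.
  then x6 is forced to True.
  then x8 is forced to False.
  then x3 is forced to True.
  then x4 is forced to True.
Branch on x2: take x2 = False.
x7 is now unconstrained; take x7 = True.
So x1=1, x2=0, x3=1, x4=1, x5=1, x6=1, x7=1, x8=0 is a satisfying assignment.

SATISFIABLE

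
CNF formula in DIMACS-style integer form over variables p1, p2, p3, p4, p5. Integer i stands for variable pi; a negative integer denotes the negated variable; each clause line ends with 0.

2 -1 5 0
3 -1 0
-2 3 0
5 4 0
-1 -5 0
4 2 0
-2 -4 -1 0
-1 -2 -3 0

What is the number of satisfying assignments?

Satisfying assignments:
  p1=F p2=F p3=F p4=T p5=F
  p1=F p2=F p3=F p4=T p5=T
  p1=F p2=F p3=T p4=T p5=F
  p1=F p2=F p3=T p4=T p5=T
  p1=F p2=T p3=T p4=F p5=T
  p1=F p2=T p3=T p4=T p5=F
  p1=F p2=T p3=T p4=T p5=T
That's 7 in total.

7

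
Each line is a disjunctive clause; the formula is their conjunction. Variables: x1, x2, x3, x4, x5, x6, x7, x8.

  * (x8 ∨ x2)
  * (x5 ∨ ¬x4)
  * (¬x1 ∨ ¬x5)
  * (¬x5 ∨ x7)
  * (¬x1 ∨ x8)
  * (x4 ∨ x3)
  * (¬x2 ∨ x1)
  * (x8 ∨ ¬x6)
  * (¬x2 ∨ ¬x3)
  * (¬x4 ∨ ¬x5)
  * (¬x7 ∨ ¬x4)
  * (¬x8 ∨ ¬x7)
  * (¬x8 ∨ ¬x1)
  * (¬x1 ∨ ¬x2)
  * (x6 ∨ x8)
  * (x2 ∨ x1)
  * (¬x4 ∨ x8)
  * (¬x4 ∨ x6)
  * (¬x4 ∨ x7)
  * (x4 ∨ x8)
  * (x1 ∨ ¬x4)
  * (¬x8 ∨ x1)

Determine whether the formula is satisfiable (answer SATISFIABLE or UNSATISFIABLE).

UNSATISFIABLE

x4 = True:
  propagation gives x5=True; an empty clause results — contradiction.
x4 = False:
  propagation gives x3=True, x2=False, x8=True, x7=False; an empty clause results — contradiction.
Every branch closes, so no satisfying assignment exists.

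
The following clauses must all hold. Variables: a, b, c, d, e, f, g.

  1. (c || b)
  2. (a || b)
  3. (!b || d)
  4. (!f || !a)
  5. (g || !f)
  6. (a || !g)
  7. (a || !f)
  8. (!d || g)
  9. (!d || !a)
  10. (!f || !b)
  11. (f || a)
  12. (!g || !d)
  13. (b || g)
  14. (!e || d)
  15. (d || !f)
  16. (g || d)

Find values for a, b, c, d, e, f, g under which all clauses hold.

c occurs only positively in the remaining clauses — set c = True.
e occurs only negated in the remaining clauses — set e = False.
Set a = True and propagate.
  then f is forced to False.
  then d is forced to False.
  then b is forced to False.
  then g is forced to True.

a = T, b = F, c = T, d = F, e = F, f = F, g = T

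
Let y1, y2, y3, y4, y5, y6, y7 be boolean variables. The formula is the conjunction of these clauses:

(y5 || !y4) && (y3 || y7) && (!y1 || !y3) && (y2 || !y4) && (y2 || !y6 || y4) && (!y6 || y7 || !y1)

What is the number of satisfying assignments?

32

Split on y4, then y1.
  y4=T, y1=T: remaining (y2,y3,y5,y6,y7) ∈ {(T,F,T,F,T); (T,F,T,T,T)} — 2.
  y4=T, y1=F: y6 free; 3 ways for (y2,y3,y5,y7) × 2^1 = 6.
  y4=F, y1=T: y5 free; 3 ways for (y2,y3,y6,y7) × 2^1 = 6.
  y4=F, y1=F: y5 free; 9 ways for (y2,y3,y6,y7) × 2^1 = 18.
Total: 2 + 6 + 6 + 18 = 32.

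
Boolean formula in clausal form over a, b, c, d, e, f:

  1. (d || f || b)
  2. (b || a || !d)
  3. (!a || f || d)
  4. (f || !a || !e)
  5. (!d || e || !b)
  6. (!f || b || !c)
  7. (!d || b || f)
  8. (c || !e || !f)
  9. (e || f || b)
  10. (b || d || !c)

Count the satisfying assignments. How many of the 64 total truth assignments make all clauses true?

17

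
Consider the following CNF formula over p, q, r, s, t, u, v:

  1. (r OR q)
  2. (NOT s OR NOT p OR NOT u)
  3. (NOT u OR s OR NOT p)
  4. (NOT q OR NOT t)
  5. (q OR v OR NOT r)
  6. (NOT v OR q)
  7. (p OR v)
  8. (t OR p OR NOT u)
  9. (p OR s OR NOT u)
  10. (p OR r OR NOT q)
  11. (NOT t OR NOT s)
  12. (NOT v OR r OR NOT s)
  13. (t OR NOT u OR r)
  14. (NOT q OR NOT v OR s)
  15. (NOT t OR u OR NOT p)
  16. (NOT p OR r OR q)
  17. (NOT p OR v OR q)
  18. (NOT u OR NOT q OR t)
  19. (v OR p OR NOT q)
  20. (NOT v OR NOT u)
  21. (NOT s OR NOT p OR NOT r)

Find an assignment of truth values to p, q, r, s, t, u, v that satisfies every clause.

Branch on p: take p = True.
Branch on q: take q = True.
  then t is forced to False.
  then u is forced to False.
Try r = True.
  then s is forced to False.
  then v is forced to False.
Check each clause:
  1. (r OR q) — q is true.
  2. (NOT u OR NOT p OR NOT s) — NOT u is true.
  3. (NOT u OR s OR NOT p) — NOT u is true.
  4. (NOT t OR NOT q) — NOT t is true.
  5. (NOT r OR v OR q) — q is true.
  6. (q OR NOT v) — NOT v is true.
  7. (v OR p) — p is true.
  8. (p OR NOT u OR t) — p is true.
  9. (NOT u OR s OR p) — p is true.
  10. (r OR NOT q OR p) — p is true.
  11. (NOT t OR NOT s) — NOT t is true.
  12. (NOT v OR NOT s OR r) — NOT v is true.
  13. (t OR r OR NOT u) — NOT u is true.
  14. (NOT v OR NOT q OR s) — NOT v is true.
  15. (NOT t OR u OR NOT p) — NOT t is true.
  16. (r OR q OR NOT p) — q is true.
  17. (v OR q OR NOT p) — q is true.
  18. (NOT q OR t OR NOT u) — NOT u is true.
  19. (p OR v OR NOT q) — p is true.
  20. (NOT u OR NOT v) — NOT v is true.
  21. (NOT p OR NOT r OR NOT s) — NOT s is true.

p=True, q=True, r=True, s=False, t=False, u=False, v=False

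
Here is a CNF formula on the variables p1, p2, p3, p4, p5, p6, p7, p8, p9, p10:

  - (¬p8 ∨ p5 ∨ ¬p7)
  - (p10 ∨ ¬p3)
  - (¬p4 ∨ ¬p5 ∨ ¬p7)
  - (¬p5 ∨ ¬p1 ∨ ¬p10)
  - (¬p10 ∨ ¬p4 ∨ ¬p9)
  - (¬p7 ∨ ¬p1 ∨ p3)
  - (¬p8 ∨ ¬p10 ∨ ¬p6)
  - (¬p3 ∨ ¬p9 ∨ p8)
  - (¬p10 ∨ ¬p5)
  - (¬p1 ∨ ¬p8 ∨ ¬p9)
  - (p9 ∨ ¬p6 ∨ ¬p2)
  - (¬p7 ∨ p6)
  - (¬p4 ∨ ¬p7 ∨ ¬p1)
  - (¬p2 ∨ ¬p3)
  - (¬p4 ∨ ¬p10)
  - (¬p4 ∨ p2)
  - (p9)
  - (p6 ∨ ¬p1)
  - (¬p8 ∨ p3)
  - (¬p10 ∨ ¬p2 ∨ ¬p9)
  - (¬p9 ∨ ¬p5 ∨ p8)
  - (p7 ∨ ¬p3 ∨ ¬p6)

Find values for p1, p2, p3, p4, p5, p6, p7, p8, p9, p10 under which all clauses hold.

(p9) is a unit clause, so p9 = True.
Set p1 = True and propagate.
  then p8 is forced to False.
  then p3 is forced to False.
  then p7 is forced to False.
  then p6 is forced to True.
  then p5 is forced to False.
For the remaining variables, p2 = True, p4 = True, p10 = False works.

p1 = T  p2 = T  p3 = F  p4 = T  p5 = F  p6 = T  p7 = F  p8 = F  p9 = T  p10 = F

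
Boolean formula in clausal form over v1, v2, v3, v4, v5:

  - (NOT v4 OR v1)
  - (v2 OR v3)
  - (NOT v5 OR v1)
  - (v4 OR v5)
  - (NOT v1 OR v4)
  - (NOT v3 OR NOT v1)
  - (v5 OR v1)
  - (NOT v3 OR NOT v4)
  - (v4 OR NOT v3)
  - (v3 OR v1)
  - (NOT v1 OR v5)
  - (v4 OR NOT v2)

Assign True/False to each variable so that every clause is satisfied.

v1=1  v2=1  v3=0  v4=1  v5=1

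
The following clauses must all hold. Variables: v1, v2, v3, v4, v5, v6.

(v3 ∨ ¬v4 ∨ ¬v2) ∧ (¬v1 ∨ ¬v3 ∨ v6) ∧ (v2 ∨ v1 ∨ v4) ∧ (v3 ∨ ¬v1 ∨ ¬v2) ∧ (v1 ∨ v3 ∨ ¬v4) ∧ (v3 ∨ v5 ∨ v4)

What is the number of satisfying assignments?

28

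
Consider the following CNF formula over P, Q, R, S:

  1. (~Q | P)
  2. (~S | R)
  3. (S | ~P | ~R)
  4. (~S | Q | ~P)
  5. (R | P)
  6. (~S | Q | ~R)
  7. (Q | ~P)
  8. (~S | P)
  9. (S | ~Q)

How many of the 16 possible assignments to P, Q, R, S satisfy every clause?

The models are:
  P=0 Q=0 R=1 S=0
  P=1 Q=1 R=1 S=1
Count: 2.

2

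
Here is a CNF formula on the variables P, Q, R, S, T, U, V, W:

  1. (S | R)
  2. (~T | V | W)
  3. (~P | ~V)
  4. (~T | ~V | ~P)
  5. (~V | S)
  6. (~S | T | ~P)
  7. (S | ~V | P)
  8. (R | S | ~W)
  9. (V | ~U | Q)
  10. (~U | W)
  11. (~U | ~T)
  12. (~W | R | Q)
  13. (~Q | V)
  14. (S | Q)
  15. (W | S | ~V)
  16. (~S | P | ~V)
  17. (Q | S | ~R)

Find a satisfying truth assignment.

P=False  Q=False  R=True  S=True  T=False  U=False  V=False  W=True

U occurs only negated in the remaining clauses — set U = False.
Branch on P: take P = False.
Try Q = False.
  then S is forced to True.
  then V is forced to False.
For the remaining variables, R = True, T = False, W = True works.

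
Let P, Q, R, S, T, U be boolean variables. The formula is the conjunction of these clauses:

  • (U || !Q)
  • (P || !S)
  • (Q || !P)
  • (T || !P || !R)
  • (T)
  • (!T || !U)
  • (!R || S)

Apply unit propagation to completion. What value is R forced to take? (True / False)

Unit clause (T) sets T = True.
(!U || !T) with T = True leaves only !U, so U = False.
(!Q || U): since U = False, the clause reduces to (!Q). Q = False.
From (!P || Q) and Q = False: P = False.
From (!S || P) and P = False: S = False.
From (!R || S) and S = False: R = False.

False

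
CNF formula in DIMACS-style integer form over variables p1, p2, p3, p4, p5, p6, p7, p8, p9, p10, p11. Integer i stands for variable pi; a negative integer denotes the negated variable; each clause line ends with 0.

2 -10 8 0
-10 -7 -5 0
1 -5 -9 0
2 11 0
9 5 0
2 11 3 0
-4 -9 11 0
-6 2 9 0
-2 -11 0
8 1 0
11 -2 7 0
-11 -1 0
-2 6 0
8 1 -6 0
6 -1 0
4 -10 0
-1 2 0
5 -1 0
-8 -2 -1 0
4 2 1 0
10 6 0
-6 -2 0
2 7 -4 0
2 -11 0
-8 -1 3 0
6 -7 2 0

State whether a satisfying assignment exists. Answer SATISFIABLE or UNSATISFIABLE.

p2 = True:
  propagation gives p11=False, p7=True, p6=True; an empty clause results — contradiction.
p2 = False:
  propagation gives p11=True; an empty clause results — contradiction.
Every branch closes, so no satisfying assignment exists.

UNSATISFIABLE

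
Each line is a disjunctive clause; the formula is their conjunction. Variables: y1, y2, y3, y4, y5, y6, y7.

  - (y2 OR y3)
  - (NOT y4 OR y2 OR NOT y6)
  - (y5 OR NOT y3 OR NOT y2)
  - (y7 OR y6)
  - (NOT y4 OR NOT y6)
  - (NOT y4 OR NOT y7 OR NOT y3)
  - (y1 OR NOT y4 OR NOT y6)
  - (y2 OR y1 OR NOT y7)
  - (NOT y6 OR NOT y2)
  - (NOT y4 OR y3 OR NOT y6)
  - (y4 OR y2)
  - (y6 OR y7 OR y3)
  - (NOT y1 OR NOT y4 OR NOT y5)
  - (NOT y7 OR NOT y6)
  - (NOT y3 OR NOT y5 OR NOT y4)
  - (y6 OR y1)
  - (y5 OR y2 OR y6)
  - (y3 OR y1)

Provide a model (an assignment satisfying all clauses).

y1 = T  y2 = T  y3 = F  y4 = F  y5 = T  y6 = F  y7 = T

Check each clause:
  1. (y3 OR y2) — y2 is true.
  2. (NOT y6 OR NOT y4 OR y2) — NOT y6 is true.
  3. (NOT y3 OR NOT y2 OR y5) — y5 is true.
  4. (y7 OR y6) — y7 is true.
  5. (NOT y6 OR NOT y4) — NOT y6 is true.
  6. (NOT y7 OR NOT y3 OR NOT y4) — NOT y4 is true.
  7. (NOT y6 OR y1 OR NOT y4) — y1 is true.
  8. (NOT y7 OR y1 OR y2) — y1 is true.
  9. (NOT y6 OR NOT y2) — NOT y6 is true.
  10. (y3 OR NOT y4 OR NOT y6) — NOT y6 is true.
  11. (y4 OR y2) — y2 is true.
  12. (y6 OR y7 OR y3) — y7 is true.
  13. (NOT y5 OR NOT y1 OR NOT y4) — NOT y4 is true.
  14. (NOT y6 OR NOT y7) — NOT y6 is true.
  15. (NOT y5 OR NOT y3 OR NOT y4) — NOT y4 is true.
  16. (y6 OR y1) — y1 is true.
  17. (y2 OR y5 OR y6) — y2 is true.
  18. (y1 OR y3) — y1 is true.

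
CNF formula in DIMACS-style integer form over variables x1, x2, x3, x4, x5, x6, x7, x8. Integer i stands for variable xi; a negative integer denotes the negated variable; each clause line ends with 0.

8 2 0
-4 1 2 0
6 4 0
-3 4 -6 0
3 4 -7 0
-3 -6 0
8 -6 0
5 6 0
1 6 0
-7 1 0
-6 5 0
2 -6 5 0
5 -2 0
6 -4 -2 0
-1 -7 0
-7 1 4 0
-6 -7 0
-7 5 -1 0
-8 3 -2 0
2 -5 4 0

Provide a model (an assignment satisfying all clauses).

x1=True  x2=False  x3=True  x4=True  x5=True  x6=False  x7=False  x8=True

Check each clause:
  1. (x2 \/ x8) — x8 is true.
  2. (~x4 \/ x1 \/ x2) — x1 is true.
  3. (x4 \/ x6) — x4 is true.
  4. (~x3 \/ x4 \/ ~x6) — ~x6 is true.
  5. (~x7 \/ x4 \/ x3) — ~x7 is true.
  6. (~x3 \/ ~x6) — ~x6 is true.
  7. (x8 \/ ~x6) — x8 is true.
  8. (x5 \/ x6) — x5 is true.
  9. (x1 \/ x6) — x1 is true.
  10. (~x7 \/ x1) — ~x7 is true.
  11. (x5 \/ ~x6) — ~x6 is true.
  12. (x5 \/ ~x6 \/ x2) — ~x6 is true.
  13. (~x2 \/ x5) — x5 is true.
  14. (~x2 \/ ~x4 \/ x6) — ~x2 is true.
  15. (~x7 \/ ~x1) — ~x7 is true.
  16. (~x7 \/ x4 \/ x1) — x1 is true.
  17. (~x6 \/ ~x7) — ~x7 is true.
  18. (~x7 \/ x5 \/ ~x1) — ~x7 is true.
  19. (x3 \/ ~x8 \/ ~x2) — x3 is true.
  20. (x4 \/ x2 \/ ~x5) — x4 is true.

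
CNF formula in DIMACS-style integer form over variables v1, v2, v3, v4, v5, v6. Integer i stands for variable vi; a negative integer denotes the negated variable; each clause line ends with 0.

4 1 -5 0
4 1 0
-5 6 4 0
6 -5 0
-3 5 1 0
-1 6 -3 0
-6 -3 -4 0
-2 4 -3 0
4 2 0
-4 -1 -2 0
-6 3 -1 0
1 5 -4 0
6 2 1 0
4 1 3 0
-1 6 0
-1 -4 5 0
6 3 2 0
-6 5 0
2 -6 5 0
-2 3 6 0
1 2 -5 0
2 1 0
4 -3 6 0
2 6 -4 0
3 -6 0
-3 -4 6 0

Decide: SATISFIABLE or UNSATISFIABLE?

v6 = True:
  propagation gives v5=True, v3=True, v4=False, v1=True; an empty clause results — contradiction.
v6 = False:
  propagation gives v5=False, v1=False, v4=True; an empty clause results — contradiction.
Every branch closes, so no satisfying assignment exists.

UNSATISFIABLE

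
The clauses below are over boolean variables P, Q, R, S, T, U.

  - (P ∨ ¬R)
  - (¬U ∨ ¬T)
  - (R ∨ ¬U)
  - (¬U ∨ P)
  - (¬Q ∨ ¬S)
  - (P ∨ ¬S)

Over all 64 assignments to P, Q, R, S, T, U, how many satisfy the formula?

Split on P, then U.
  P=1, U=1: remaining (Q,R,S,T) ∈ {(0,1,0,0); (0,1,1,0); (1,1,0,0)} — 3.
  P=1, U=0: R, T free; 3 ways for (Q,S) × 2^2 = 12.
  P=0, U=1: a clause becomes empty — 0.
  P=0, U=0: remaining (Q,R,S,T) ∈ {(0,0,0,0); (0,0,0,1); (1,0,0,0); (1,0,0,1)} — 4.
Total: 3 + 12 + 0 + 4 = 19.

19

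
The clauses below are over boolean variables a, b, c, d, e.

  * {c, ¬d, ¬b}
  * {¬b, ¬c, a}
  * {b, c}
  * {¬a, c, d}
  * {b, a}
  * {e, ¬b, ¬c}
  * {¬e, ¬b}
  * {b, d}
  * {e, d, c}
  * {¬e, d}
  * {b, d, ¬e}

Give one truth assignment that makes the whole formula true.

a=True, b=False, c=True, d=True, e=True

Check each clause:
  1. {c, ¬b, ¬d} — c is true.
  2. {¬c, ¬b, a} — a is true.
  3. {c, b} — c is true.
  4. {d, ¬a, c} — c is true.
  5. {a, b} — a is true.
  6. {¬b, ¬c, e} — e is true.
  7. {¬b, ¬e} — ¬b is true.
  8. {d, b} — d is true.
  9. {d, c, e} — c is true.
  10. {d, ¬e} — d is true.
  11. {¬e, b, d} — d is true.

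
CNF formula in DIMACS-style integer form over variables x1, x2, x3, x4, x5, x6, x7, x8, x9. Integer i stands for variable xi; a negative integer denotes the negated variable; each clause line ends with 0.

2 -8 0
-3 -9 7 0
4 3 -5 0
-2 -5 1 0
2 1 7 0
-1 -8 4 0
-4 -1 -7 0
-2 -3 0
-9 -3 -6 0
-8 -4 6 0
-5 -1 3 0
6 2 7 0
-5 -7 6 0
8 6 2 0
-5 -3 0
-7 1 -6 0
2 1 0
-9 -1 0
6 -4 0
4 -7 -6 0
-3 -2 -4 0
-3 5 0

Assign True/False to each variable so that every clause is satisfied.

x1 = False, x2 = True, x3 = False, x4 = False, x5 = False, x6 = False, x7 = True, x8 = True, x9 = True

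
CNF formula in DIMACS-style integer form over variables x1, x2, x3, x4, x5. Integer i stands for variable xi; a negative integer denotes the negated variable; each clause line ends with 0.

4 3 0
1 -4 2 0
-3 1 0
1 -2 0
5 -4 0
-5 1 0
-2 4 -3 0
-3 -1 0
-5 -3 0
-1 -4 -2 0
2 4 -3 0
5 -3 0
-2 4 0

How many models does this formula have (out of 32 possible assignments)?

Satisfying assignments:
  x1=T x2=F x3=F x4=T x5=T
Count: 1.

1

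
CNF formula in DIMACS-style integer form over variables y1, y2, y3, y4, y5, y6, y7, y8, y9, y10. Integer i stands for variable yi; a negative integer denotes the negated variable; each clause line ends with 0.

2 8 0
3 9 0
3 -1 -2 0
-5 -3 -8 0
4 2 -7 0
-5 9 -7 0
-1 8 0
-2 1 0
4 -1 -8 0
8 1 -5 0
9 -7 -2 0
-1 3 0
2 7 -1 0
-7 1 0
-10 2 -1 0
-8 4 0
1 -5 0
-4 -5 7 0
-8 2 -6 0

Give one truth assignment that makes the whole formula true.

y1=0, y2=0, y3=1, y4=1, y5=0, y6=0, y7=0, y8=1, y9=1, y10=0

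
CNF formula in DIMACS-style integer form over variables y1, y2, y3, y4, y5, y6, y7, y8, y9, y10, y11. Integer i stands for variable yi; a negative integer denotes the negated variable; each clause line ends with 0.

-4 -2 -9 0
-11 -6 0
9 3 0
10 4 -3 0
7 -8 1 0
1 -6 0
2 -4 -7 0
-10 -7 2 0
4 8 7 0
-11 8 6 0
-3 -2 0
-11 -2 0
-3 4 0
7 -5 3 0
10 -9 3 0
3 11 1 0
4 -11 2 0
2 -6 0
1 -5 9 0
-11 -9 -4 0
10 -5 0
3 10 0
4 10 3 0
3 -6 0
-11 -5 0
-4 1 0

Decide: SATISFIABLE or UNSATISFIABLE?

SATISFIABLE

Pure literal: y1 appears only positively; assign y1 = True.
Pure literal: y5 appears only negated; assign y5 = False.
Try y2 = True.
  then y3 is forced to False.
  then y9 is forced to True.
  then y4 is forced to False.
  then y11 is forced to False.
  then y10 is forced to True.
  then y6 is forced to False.
For the remaining variables, y7 = True, y8 = True works.
So y1 = True, y2 = True, y3 = False, y4 = False, y5 = False, y6 = False, y7 = True, y8 = True, y9 = True, y10 = True, y11 = False is a satisfying assignment.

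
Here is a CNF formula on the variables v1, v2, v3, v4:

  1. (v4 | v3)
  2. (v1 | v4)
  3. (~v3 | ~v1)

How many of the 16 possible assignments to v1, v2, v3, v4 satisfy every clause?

6

The models are:
  v1=0 v2=0 v3=0 v4=1
  v1=0 v2=0 v3=1 v4=1
  v1=0 v2=1 v3=0 v4=1
  v1=0 v2=1 v3=1 v4=1
  v1=1 v2=0 v3=0 v4=1
  v1=1 v2=1 v3=0 v4=1
Count: 6.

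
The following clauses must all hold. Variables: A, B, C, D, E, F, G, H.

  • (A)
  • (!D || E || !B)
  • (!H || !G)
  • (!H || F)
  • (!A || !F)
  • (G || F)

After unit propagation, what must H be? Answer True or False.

Unit clause (A) sets A = True.
From (!F || !A) and A = True: F = False.
In (F || !H), F is now false; !H must hold, so H = False.

False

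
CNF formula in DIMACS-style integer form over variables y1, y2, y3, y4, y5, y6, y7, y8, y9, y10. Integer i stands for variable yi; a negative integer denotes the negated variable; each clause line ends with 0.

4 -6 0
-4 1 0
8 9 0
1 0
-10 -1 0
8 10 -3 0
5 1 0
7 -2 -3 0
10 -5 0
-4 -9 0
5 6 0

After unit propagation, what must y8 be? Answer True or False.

True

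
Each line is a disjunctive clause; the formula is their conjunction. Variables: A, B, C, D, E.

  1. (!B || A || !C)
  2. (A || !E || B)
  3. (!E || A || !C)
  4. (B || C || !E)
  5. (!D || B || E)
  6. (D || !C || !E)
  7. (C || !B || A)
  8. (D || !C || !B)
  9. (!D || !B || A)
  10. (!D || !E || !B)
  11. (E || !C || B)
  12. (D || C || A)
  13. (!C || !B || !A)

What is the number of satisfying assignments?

5

Satisfying assignments:
  A=1 B=0 C=0 D=0 E=0
  A=1 B=0 C=1 D=1 E=1
  A=1 B=1 C=0 D=0 E=0
  A=1 B=1 C=0 D=0 E=1
  A=1 B=1 C=0 D=1 E=0
That's 5 in total.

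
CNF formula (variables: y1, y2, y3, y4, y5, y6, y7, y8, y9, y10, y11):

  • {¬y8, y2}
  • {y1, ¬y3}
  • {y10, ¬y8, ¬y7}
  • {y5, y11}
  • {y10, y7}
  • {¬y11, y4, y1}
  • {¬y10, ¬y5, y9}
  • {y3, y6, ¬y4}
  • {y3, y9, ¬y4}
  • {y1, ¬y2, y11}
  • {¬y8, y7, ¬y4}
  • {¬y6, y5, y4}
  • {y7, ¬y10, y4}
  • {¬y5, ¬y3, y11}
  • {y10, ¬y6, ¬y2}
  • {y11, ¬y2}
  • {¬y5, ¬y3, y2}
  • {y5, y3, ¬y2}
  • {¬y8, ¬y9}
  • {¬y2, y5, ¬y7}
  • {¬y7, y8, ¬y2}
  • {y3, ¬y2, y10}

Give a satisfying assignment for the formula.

y1=F, y2=F, y3=F, y4=F, y5=T, y6=F, y7=T, y8=F, y9=T, y10=T, y11=F

Check each clause:
  1. {y2, ¬y8} — ¬y8 is true.
  2. {y1, ¬y3} — ¬y3 is true.
  3. {¬y8, y10, ¬y7} — ¬y8 is true.
  4. {y11, y5} — y5 is true.
  5. {y10, y7} — y10 is true.
  6. {y4, ¬y11, y1} — ¬y11 is true.
  7. {y9, ¬y10, ¬y5} — y9 is true.
  8. {y6, ¬y4, y3} — ¬y4 is true.
  9. {y3, ¬y4, y9} — y9 is true.
  10. {y1, ¬y2, y11} — ¬y2 is true.
  11. {¬y8, ¬y4, y7} — ¬y8 is true.
  12. {y4, ¬y6, y5} — ¬y6 is true.
  13. {¬y10, y7, y4} — y7 is true.
  14. {y11, ¬y3, ¬y5} — ¬y3 is true.
  15. {¬y2, y10, ¬y6} — ¬y6 is true.
  16. {¬y2, y11} — ¬y2 is true.
  17. {¬y5, y2, ¬y3} — ¬y3 is true.
  18. {y3, y5, ¬y2} — y5 is true.
  19. {¬y8, ¬y9} — ¬y8 is true.
  20. {¬y7, y5, ¬y2} — y5 is true.
  21. {y8, ¬y7, ¬y2} — ¬y2 is true.
  22. {¬y2, y10, y3} — y10 is true.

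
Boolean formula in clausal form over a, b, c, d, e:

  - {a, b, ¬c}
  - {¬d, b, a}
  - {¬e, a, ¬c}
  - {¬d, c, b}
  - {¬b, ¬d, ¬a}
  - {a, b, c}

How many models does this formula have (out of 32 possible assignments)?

Split on a, then b.
  a=T, b=T: remaining (c,d,e) ∈ {(F,F,F); (F,F,T); (T,F,F); (T,F,T)} — 4.
  a=T, b=F: e free; 3 ways for (c,d) × 2^1 = 6.
  a=F, b=T: d free; 3 ways for (c,e) × 2^1 = 6.
  a=F, b=F: a clause becomes empty — 0.
Total: 4 + 6 + 6 + 0 = 16.

16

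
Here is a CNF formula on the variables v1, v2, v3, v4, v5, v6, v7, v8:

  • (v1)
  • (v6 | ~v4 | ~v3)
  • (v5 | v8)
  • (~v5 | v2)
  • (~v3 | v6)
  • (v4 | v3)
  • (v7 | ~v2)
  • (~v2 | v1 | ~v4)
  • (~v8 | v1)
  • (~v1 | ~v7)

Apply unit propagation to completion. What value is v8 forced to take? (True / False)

(v1) stands alone — v1 = True.
From (~v7 | ~v1) and v1 = True: v7 = False.
In (v7 | ~v2), v7 is now false; ~v2 must hold, so v2 = False.
(v2 | ~v5): since v2 = False, the clause reduces to (~v5). v5 = False.
(v5 | v8) with v5 = False leaves only v8, so v8 = True.

True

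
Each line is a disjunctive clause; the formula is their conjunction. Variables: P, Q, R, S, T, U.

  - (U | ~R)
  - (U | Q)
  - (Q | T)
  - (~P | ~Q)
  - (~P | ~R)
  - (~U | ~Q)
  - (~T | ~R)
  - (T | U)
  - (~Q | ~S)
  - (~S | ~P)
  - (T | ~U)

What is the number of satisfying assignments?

Satisfying assignments:
  P=F Q=F R=F S=F T=T U=T
  P=F Q=F R=F S=T T=T U=T
  P=F Q=T R=F S=F T=T U=F
  P=T Q=F R=F S=F T=T U=T
Count: 4.

4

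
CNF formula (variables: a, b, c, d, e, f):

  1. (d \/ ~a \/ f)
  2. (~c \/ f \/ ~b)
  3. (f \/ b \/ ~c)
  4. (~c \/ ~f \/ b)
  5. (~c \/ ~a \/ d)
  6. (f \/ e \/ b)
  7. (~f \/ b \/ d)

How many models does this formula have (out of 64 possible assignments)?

27

Split on f, then b.
  f=1, b=1: e free; 7 ways for (a,c,d) × 2^1 = 14.
  f=1, b=0: remaining (a,c,d,e) ∈ {(0,0,1,0); (0,0,1,1); (1,0,1,0); (1,0,1,1)} — 4.
  f=0, b=1: e free; 3 ways for (a,c,d) × 2^1 = 6.
  f=0, b=0: remaining (a,c,d,e) ∈ {(0,0,0,1); (0,0,1,1); (1,0,1,1)} — 3.
Total: 14 + 4 + 6 + 3 = 27.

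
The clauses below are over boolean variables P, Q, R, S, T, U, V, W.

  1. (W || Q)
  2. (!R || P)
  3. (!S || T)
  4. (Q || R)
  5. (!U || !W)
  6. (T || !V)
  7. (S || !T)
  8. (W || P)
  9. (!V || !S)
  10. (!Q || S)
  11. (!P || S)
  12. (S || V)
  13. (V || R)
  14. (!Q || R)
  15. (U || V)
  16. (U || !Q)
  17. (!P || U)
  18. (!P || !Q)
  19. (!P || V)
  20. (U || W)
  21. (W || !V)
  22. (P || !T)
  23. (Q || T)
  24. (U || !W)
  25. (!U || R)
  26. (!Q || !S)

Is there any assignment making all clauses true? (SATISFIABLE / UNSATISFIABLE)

Q = True:
  propagation gives S=True; an empty clause results — contradiction.
Q = False:
  propagation gives W=True, R=True, P=True, U=False; an empty clause results — contradiction.
Every branch closes, so no satisfying assignment exists.

UNSATISFIABLE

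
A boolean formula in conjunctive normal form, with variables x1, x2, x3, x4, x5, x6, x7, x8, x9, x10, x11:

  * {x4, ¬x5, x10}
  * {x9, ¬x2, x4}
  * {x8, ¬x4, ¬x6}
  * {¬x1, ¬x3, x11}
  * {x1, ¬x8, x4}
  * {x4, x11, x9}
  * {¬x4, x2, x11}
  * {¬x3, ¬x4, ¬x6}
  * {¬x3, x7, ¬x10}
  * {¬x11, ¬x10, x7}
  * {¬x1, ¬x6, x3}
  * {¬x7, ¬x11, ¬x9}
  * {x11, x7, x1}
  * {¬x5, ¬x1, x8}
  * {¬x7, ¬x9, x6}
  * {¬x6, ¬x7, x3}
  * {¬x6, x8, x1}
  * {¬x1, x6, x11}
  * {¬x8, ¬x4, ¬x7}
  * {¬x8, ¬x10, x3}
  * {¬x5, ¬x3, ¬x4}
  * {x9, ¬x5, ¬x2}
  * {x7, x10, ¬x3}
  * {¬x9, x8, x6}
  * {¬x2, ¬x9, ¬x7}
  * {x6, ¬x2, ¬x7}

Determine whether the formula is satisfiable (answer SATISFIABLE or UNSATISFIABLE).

SATISFIABLE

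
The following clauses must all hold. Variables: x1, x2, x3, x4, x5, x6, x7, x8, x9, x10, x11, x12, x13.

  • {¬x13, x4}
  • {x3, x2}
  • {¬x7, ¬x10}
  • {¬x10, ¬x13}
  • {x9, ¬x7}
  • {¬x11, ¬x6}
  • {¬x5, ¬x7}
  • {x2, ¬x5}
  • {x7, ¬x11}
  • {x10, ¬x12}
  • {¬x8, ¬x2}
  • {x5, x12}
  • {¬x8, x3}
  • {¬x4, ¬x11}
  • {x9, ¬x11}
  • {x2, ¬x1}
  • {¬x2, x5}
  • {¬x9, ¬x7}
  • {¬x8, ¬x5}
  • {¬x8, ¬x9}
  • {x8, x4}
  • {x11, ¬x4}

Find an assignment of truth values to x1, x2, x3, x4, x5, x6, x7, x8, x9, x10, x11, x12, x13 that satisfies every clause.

x1 occurs only negated in the remaining clauses — set x1 = False.
x3 occurs only positively in the remaining clauses — set x3 = True.
Try x2 = False.
  then x5 is forced to False.
  then x12 is forced to True.
  then x10 is forced to True.
  then x7 is forced to False.
  then x13 is forced to False.
  then x11 is forced to False.
  then x4 is forced to False.
  then x8 is forced to True.
  then x9 is forced to False.
x6 is now unconstrained; take x6 = True.
Check each clause:
  1. {x4, ¬x13} — ¬x13 is true.
  2. {x2, x3} — x3 is true.
  3. {¬x10, ¬x7} — ¬x7 is true.
  4. {¬x13, ¬x10} — ¬x13 is true.
  5. {¬x7, x9} — ¬x7 is true.
  6. {¬x6, ¬x11} — ¬x11 is true.
  7. {¬x7, ¬x5} — ¬x7 is true.
  8. {¬x5, x2} — ¬x5 is true.
  9. {¬x11, x7} — ¬x11 is true.
  10. {¬x12, x10} — x10 is true.
  11. {¬x2, ¬x8} — ¬x2 is true.
  12. {x12, x5} — x12 is true.
  13. {¬x8, x3} — x3 is true.
  14. {¬x4, ¬x11} — ¬x4 is true.
  15. {x9, ¬x11} — ¬x11 is true.
  16. {x2, ¬x1} — ¬x1 is true.
  17. {¬x2, x5} — ¬x2 is true.
  18. {¬x7, ¬x9} — ¬x7 is true.
  19. {¬x5, ¬x8} — ¬x5 is true.
  20. {¬x9, ¬x8} — ¬x9 is true.
  21. {x8, x4} — x8 is true.
  22. {¬x4, x11} — ¬x4 is true.

x1=F, x2=F, x3=T, x4=F, x5=F, x6=T, x7=F, x8=T, x9=F, x10=T, x11=F, x12=T, x13=F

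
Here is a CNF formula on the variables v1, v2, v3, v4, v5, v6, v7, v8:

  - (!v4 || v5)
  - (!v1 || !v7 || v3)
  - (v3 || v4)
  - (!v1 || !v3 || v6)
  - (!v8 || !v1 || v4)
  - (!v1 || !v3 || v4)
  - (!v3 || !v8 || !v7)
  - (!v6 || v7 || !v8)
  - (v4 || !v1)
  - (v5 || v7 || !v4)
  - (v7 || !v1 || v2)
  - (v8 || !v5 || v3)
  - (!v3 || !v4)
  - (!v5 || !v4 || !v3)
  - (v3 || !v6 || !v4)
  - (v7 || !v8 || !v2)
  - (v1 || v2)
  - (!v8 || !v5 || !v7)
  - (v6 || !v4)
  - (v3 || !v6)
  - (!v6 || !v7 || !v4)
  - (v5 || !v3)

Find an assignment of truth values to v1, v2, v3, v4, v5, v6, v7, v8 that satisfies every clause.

Try v1 = False.
  then v2 is forced to True.
Set v3 = True and propagate.
  then v4 is forced to False.
  then v5 is forced to True.
The remaining clauses are satisfied by v6 = True, v7 = False, v8 = False.
Every clause has at least one true literal under this assignment.

v1=0, v2=1, v3=1, v4=0, v5=1, v6=1, v7=0, v8=0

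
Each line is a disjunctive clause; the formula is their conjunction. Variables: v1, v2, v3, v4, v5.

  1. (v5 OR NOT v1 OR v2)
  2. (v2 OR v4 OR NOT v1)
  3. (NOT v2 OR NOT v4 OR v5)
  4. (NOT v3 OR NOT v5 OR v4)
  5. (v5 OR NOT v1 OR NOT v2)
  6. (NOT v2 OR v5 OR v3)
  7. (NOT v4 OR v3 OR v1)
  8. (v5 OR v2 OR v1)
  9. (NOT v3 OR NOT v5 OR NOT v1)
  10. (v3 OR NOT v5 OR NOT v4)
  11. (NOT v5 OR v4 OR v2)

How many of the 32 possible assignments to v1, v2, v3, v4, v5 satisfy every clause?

5

Satisfying assignments:
  v1=0 v2=0 v3=1 v4=1 v5=1
  v1=0 v2=1 v3=0 v4=0 v5=1
  v1=0 v2=1 v3=1 v4=0 v5=0
  v1=0 v2=1 v3=1 v4=1 v5=1
  v1=1 v2=1 v3=0 v4=0 v5=1
That's 5 in total.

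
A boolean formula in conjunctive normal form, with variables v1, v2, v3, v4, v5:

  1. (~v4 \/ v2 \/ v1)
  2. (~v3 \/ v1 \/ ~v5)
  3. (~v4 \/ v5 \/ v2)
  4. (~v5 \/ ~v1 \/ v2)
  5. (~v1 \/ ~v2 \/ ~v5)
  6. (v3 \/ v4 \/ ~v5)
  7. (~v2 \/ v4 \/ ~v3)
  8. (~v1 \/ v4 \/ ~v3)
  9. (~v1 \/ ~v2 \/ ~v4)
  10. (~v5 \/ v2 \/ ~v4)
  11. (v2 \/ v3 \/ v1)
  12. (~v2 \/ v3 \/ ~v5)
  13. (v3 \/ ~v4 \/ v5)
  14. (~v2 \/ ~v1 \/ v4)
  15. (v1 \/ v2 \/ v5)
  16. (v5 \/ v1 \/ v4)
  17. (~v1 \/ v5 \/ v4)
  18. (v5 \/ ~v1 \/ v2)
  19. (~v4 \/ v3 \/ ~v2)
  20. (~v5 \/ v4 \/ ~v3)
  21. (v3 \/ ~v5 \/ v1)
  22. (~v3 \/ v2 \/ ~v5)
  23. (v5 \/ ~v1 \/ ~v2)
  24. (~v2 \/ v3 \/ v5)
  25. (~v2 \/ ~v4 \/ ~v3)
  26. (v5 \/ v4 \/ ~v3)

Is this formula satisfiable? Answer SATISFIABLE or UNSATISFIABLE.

UNSATISFIABLE

v5 = True:
  v2 = True:
    propagation gives v1=False, v3=False; an empty clause results — contradiction.
  v2 = False:
    propagation gives v1=False, v4=False, v3=False; an empty clause results — contradiction.
v5 = False:
  v2 = True:
    propagation gives v1=False, v4=True, v3=True; an empty clause results — contradiction.
  v2 = False:
    propagation gives v4=False, v1=True; an empty clause results — contradiction.
Every branch closes, so no satisfying assignment exists.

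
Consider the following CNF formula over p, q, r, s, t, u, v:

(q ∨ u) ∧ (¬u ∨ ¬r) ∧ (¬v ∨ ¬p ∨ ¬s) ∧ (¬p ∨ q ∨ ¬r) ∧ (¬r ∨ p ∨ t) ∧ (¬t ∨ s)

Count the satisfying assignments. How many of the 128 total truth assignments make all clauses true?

36

Split on p, then r.
  p=1, r=1: remaining (q,s,t,u,v) ∈ {(1,0,0,0,0); (1,0,0,0,1); (1,1,0,0,0); (1,1,1,0,0)} — 4.
  p=1, r=0: 12 of the 32 assignments to (q,s,t,u,v) work.
  p=0, r=1: remaining (q,s,t,u,v) ∈ {(1,1,1,0,0); (1,1,1,0,1)} — 2.
  p=0, r=0: v free; 9 ways for (q,s,t,u) × 2^1 = 18.
Total: 4 + 12 + 2 + 18 = 36.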